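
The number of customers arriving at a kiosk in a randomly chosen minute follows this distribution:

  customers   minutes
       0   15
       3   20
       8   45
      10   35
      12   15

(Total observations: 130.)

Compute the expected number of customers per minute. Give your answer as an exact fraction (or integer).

Total = 130, so P(customers=0) = 15/130, etc.
E[X] = (3/26)·0 + (2/13)·3 + (9/26)·8 + (7/26)·10 + (3/26)·12
     = 95/13

95/13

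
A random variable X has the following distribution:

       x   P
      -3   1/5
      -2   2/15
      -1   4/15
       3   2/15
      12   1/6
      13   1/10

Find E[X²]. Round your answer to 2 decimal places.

E[X²] = (1/5)·9 + (2/15)·4 + (4/15)·1 + (2/15)·9 + (1/6)·144 + (1/10)·169
     = 447/10 ≈ 44.70

44.70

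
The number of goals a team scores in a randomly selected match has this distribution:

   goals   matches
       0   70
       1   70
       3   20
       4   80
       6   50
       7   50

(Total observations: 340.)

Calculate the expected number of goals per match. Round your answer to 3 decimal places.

3.235

Total = 340, so P(goals=0) = 70/340, etc.
E[X] = (7/34)·0 + (7/34)·1 + (1/17)·3 + (4/17)·4 + (5/34)·6 + (5/34)·7
     = 55/17 ≈ 3.235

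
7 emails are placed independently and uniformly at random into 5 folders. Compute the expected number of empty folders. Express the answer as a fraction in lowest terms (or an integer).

Let Xⱼ=1 if folder j is empty. P(Xⱼ=1) = ((5-1)/5)^7 = 16384/78125.
By linearity, E[#empty] = 5·16384/78125 = 16384/15625.

16384/15625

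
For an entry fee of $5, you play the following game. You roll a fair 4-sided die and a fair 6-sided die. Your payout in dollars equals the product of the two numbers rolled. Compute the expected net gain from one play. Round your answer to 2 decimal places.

Distribution of the product of the two numbers rolled: 1 w.p. 1/24, 2 w.p. 1/12, 3 w.p. 1/12, 4 w.p. 1/8, 5 w.p. 1/24, 6 w.p. 1/8, …
E[payout] = (1/24)·1 + (1/12)·2 + (1/12)·3 + (1/8)·4 + (1/24)·5 + (1/8)·6 + (1/12)·8 + (1/24)·9 + (1/24)·10 + (1/8)·12 + (1/24)·15 + (1/24)·16 + (1/24)·18 + (1/24)·20 + (1/24)·24 = 35/4
Expected profit = 35/4 − 5 = 15/4 ≈ $3.75

$3.75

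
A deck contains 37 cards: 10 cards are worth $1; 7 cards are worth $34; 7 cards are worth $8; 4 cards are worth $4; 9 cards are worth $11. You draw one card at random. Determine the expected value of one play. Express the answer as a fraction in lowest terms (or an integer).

E[payout] = (10/37)·1 + (7/37)·34 + (7/37)·8 + (4/37)·4 + (9/37)·11 = 419/37

419/37 dollars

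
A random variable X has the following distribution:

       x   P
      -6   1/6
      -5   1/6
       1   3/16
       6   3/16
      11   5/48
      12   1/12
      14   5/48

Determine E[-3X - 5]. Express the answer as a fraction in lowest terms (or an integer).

E[-3x-5] = (1/6)·13 + (1/6)·10 + (3/16)·(-8) + (3/16)·(-23) + (5/48)·(-38) + (1/12)·(-41) + (5/48)·(-47)
     = -57/4

-57/4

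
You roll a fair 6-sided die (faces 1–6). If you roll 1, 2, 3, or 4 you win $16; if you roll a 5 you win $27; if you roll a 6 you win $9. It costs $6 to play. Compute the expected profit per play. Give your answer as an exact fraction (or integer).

32/3 dollars

E[payout] = (1/6)·9 + (2/3)·16 + (1/6)·27 = 50/3
Expected profit = 50/3 − 6 = 32/3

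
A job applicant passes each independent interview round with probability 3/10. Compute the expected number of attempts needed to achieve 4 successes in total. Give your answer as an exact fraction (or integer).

40/3

By linearity (sum of 4 independent geometric waits), E[trials] = 4/p = 4/(3/10) = 40/3.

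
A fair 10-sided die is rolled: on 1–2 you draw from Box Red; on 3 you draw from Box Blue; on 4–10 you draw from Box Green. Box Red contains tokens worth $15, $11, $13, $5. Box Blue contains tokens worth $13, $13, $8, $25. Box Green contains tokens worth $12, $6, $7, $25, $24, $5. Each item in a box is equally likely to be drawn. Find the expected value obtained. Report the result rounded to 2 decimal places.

E[X | Box Red] = (15 + 11 + 13 + 5)/4 = 11
E[X | Box Blue] = (13 + 13 + 8 + 25)/4 = 59/4
E[X | Box Green] = (12 + 6 + 7 + 25 + 24 + 5)/6 = 79/6
E[X] = (1/5)·11 + (1/10)·59/4 + (7/10)·79/6 = 1547/120 ≈ 12.89

$12.89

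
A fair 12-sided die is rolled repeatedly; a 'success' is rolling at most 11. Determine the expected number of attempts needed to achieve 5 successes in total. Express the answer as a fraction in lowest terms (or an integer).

60/11

By linearity (sum of 5 independent geometric waits), E[trials] = 5/p = 5/(11/12) = 60/11.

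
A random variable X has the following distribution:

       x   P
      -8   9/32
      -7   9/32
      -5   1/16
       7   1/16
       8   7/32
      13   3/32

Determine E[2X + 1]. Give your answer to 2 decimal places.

E[2x+1] = (9/32)·(-15) + (9/32)·(-13) + (1/16)·(-9) + (1/16)·15 + (7/32)·17 + (3/32)·27
     = -5/4 ≈ -1.25

-1.25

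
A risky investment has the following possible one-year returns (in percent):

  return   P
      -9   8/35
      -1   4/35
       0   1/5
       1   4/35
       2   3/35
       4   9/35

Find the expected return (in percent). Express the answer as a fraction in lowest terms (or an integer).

E[X] = (8/35)·(-9) + (4/35)·(-1) + (1/5)·0 + (4/35)·1 + (3/35)·2 + (9/35)·4
     = -6/7

-6/7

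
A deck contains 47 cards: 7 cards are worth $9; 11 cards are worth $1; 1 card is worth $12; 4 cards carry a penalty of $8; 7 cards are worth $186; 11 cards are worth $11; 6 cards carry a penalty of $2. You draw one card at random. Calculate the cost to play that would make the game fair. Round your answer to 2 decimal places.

$31.17

E[payout] = (7/47)·9 + (11/47)·1 + (1/47)·12 + (4/47)·(-8) + (7/47)·186 + (11/47)·11 + (6/47)·(-2) = 1465/47
Fair fee = E[payout] = 1465/47 ≈ $31.17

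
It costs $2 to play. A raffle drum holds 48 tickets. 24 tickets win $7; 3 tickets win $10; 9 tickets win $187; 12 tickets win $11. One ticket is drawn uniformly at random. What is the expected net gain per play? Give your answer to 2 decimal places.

$39.94

E[payout] = (24/48)·7 + (3/48)·10 + (9/48)·187 + (12/48)·11 = 671/16
Expected profit = 671/16 − 2 = 639/16 ≈ $39.94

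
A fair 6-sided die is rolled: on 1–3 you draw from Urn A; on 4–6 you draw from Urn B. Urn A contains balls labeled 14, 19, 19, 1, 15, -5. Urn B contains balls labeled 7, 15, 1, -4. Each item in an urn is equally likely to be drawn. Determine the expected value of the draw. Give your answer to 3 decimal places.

7.625

E[X | Urn A] = (14 + 19 + 19 + 1 + 15 − 5)/6 = 21/2
E[X | Urn B] = (7 + 15 + 1 − 4)/4 = 19/4
E[X] = (1/2)·21/2 + (1/2)·19/4 = 61/8 ≈ 7.625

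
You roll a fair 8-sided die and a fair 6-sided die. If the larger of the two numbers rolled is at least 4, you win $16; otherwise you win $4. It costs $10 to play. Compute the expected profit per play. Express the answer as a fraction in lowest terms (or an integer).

E[payout] = (3/16)·4 + (13/16)·16 = 55/4
Expected profit = 55/4 − 10 = 15/4

15/4 dollars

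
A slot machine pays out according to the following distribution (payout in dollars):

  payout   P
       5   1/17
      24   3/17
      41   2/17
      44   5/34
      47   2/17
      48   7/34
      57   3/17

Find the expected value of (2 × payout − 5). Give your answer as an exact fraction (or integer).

E[2x-5] = (1/17)·5 + (3/17)·43 + (2/17)·77 + (5/34)·83 + (2/17)·89 + (7/34)·91 + (3/17)·109
     = 1319/17

1319/17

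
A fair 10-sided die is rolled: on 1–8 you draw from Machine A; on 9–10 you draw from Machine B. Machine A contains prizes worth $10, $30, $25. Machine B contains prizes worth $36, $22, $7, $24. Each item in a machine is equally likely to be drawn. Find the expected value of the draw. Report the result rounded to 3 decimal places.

E[X | Machine A] = (10 + 30 + 25)/3 = 65/3
E[X | Machine B] = (36 + 22 + 7 + 24)/4 = 89/4
E[X] = (4/5)·65/3 + (1/5)·89/4 = 1307/60 ≈ 21.783

$21.783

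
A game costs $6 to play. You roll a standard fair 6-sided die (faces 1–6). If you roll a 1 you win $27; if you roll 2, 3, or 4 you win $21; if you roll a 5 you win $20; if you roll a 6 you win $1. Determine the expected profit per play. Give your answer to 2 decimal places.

$12.50

E[payout] = (1/6)·1 + (1/6)·20 + (1/2)·21 + (1/6)·27 = 37/2
Expected profit = 37/2 − 6 = 25/2 ≈ $12.50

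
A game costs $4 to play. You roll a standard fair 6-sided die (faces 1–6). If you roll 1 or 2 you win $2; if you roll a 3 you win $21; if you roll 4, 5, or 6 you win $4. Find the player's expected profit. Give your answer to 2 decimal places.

$2.17

E[payout] = (1/3)·2 + (1/2)·4 + (1/6)·21 = 37/6
Expected profit = 37/6 − 4 = 13/6 ≈ $2.17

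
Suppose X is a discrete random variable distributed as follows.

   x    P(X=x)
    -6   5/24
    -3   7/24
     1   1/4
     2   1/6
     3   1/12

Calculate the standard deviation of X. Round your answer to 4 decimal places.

E[X] = -31/24, E[X²] = 283/24
Var(X) = E[X²] − (E[X])² = 283/24 − 961/576 = 5831/576
SD(X) = √(5831/576) ≈ 3.1817

3.1817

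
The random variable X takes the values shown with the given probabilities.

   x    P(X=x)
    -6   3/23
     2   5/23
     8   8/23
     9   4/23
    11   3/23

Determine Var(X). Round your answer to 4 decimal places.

E[X] = (3/23)·(-6) + (5/23)·2 + (8/23)·8 + (4/23)·9 + (3/23)·11 = 125/23
E[X²] = (3/23)·36 + (5/23)·4 + (8/23)·64 + (4/23)·81 + (3/23)·121 = 1327/23
Var(X) = 1327/23 − (125/23)² = 14896/529 ≈ 28.1588

28.1588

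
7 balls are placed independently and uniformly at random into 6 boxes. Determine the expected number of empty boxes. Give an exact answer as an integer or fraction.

Let Xⱼ=1 if box j is empty. P(Xⱼ=1) = ((6-1)/6)^7 = 78125/279936.
By linearity, E[#empty] = 6·78125/279936 = 78125/46656.

78125/46656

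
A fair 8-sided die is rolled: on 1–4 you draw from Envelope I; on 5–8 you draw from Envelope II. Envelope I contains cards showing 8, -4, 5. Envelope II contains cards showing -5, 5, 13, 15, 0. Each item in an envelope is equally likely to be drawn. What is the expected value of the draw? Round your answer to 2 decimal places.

E[X | Envelope I] = (8 − 4 + 5)/3 = 3
E[X | Envelope II] = (-5 + 5 + 13 + 15 + 0)/5 = 28/5
E[X] = (1/2)·3 + (1/2)·28/5 = 43/10 ≈ 4.30

4.30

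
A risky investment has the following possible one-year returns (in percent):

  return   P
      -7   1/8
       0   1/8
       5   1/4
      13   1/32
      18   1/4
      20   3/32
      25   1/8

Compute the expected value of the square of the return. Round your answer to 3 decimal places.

E[X²] = (1/8)·49 + (1/8)·0 + (1/4)·25 + (1/32)·169 + (1/4)·324 + (3/32)·400 + (1/8)·625
     = 6857/32 ≈ 214.281

214.281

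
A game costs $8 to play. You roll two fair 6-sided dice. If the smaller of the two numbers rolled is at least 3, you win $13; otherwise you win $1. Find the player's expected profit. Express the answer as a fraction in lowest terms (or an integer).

-5/3 dollars

E[payout] = (5/9)·1 + (4/9)·13 = 19/3
Expected profit = 19/3 − 8 = -5/3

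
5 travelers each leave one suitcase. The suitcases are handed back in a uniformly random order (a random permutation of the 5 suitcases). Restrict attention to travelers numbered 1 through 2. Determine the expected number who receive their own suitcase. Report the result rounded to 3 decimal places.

0.400

Let Xᵢ = 1 if person i gets their own suitcase. For each i, P(Xᵢ=1) = 1/5.
By linearity of expectation, E[X₁+…+X_2] = 2·(1/5) = 2/5.
≈ 0.400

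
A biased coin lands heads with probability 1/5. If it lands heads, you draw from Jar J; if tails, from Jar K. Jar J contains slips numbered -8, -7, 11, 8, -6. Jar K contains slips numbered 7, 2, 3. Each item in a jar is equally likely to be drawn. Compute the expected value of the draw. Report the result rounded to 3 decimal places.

E[X | Jar J] = (-8 − 7 + 11 + 8 − 6)/5 = -2/5
E[X | Jar K] = (7 + 2 + 3)/3 = 4
E[X] = (1/5)·(-2/5) + (4/5)·4 = 78/25 ≈ 3.120

3.120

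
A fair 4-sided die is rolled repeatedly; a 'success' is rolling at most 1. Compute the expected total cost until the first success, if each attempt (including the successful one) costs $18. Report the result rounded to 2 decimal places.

$72.00

E[#attempts] = 1/p = 4; E[cost] = 18·4 = 72.
≈ 72.00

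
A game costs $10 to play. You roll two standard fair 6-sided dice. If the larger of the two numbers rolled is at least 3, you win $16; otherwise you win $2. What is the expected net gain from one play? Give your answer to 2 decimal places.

E[payout] = (1/9)·2 + (8/9)·16 = 130/9
Expected profit = 130/9 − 10 = 40/9 ≈ $4.44

$4.44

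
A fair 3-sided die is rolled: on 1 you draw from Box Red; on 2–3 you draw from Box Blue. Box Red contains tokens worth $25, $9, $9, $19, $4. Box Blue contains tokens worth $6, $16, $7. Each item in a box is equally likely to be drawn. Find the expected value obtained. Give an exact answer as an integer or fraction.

E[X | Box Red] = (25 + 9 + 9 + 19 + 4)/5 = 66/5
E[X | Box Blue] = (6 + 16 + 7)/3 = 29/3
E[X] = (1/3)·66/5 + (2/3)·29/3 = 488/45

488/45 dollars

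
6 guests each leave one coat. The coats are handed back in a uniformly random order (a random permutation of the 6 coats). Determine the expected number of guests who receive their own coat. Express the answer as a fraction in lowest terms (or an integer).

Let Xᵢ = 1 if person i gets their own coat. For each i, P(Xᵢ=1) = 1/6.
By linearity of expectation, E[X₁+…+X_6] = 6·(1/6) = 1.

1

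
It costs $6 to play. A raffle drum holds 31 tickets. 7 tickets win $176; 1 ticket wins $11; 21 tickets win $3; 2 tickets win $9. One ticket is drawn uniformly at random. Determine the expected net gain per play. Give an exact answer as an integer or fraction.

1138/31 dollars

E[payout] = (7/31)·176 + (1/31)·11 + (21/31)·3 + (2/31)·9 = 1324/31
Expected profit = 1324/31 − 6 = 1138/31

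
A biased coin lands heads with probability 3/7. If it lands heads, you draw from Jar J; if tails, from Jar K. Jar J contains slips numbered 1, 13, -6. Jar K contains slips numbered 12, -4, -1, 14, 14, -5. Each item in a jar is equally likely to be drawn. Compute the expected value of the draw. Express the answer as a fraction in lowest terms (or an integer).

4

E[X | Jar J] = (1 + 13 − 6)/3 = 8/3
E[X | Jar K] = (12 − 4 − 1 + 14 + 14 − 5)/6 = 5
E[X] = (3/7)·8/3 + (4/7)·5 = 4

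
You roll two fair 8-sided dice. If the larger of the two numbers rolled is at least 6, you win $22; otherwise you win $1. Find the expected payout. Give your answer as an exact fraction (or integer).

E[payout] = (25/64)·1 + (39/64)·22 = 883/64

883/64 dollars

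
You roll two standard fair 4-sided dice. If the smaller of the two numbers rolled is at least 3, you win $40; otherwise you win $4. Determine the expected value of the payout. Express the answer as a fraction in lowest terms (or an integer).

$13

E[payout] = (3/4)·4 + (1/4)·40 = 13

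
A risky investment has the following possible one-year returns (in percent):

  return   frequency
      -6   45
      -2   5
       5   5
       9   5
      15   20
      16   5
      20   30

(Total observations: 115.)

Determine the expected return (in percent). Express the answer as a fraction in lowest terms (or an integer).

154/23

Total = 115, so P(return=-6) = 45/115, etc.
E[X] = (9/23)·(-6) + (1/23)·(-2) + (1/23)·5 + (1/23)·9 + (4/23)·15 + (1/23)·16 + (6/23)·20
     = 154/23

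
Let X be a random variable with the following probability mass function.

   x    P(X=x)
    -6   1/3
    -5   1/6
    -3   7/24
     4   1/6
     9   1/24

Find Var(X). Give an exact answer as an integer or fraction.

319/18

E[X] = (1/3)·(-6) + (1/6)·(-5) + (7/24)·(-3) + (1/6)·4 + (1/24)·9 = -8/3
E[X²] = (1/3)·36 + (1/6)·25 + (7/24)·9 + (1/6)·16 + (1/24)·81 = 149/6
Var(X) = 149/6 − (-8/3)² = 319/18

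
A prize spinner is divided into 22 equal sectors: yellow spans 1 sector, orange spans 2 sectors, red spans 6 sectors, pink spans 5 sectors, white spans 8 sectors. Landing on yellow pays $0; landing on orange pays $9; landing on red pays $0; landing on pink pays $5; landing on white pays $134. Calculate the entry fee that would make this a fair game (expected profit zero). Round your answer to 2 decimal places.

$50.68

E[payout] = (1/22)·0 + (2/22)·9 + (6/22)·0 + (5/22)·5 + (8/22)·134 = 1115/22
Fair fee = E[payout] = 1115/22 ≈ $50.68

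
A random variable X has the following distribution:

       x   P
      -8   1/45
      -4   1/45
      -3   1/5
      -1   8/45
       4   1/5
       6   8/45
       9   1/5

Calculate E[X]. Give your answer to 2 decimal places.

E[X] = (1/45)·(-8) + (1/45)·(-4) + (1/5)·(-3) + (8/45)·(-1) + (1/5)·4 + (8/45)·6 + (1/5)·9
     = 118/45 ≈ 2.62

2.62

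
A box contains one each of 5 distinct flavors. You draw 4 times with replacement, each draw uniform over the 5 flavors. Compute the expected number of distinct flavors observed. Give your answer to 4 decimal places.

2.9520

Let Xⱼ=1 if type j appears at least once. P(Xⱼ=1) = 1 − ((5−1)/5)^4 = 369/625.
E[#distinct] = 5·369/625 = 369/125.
≈ 2.9520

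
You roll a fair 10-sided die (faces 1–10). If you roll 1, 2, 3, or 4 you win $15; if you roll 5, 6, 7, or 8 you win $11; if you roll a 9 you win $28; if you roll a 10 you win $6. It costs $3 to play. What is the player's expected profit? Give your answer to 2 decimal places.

$10.80

E[payout] = (1/10)·6 + (2/5)·11 + (2/5)·15 + (1/10)·28 = 69/5
Expected profit = 69/5 − 3 = 54/5 ≈ $10.80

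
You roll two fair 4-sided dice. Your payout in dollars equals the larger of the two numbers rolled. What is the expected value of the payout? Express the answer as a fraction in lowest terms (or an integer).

25/8 dollars

Distribution of the larger of the two numbers rolled: 1 w.p. 1/16, 2 w.p. 3/16, 3 w.p. 5/16, 4 w.p. 7/16
E[payout] = (1/16)·1 + (3/16)·2 + (5/16)·3 + (7/16)·4 = 25/8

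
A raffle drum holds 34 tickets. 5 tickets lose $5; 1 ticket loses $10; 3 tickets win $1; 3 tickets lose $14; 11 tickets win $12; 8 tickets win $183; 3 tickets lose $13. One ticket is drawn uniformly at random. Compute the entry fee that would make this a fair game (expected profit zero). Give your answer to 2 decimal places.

$43.62

E[payout] = (5/34)·(-5) + (1/34)·(-10) + (3/34)·1 + (3/34)·(-14) + (11/34)·12 + (8/34)·183 + (3/34)·(-13) = 1483/34
Fair fee = E[payout] = 1483/34 ≈ $43.62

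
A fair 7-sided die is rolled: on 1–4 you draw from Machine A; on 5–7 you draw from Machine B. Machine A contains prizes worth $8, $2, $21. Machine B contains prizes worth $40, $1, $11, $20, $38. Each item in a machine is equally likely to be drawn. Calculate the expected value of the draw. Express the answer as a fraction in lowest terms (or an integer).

E[X | Machine A] = (8 + 2 + 21)/3 = 31/3
E[X | Machine B] = (40 + 1 + 11 + 20 + 38)/5 = 22
E[X] = (4/7)·31/3 + (3/7)·22 = 46/3

46/3 dollars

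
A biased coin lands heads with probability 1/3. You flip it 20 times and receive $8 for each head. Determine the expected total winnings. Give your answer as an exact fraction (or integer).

160/3 dollars

E[#heads] = 20·1/3 = 20/3 (linearity over flips).
E[winnings] = 8·20/3 = 160/3.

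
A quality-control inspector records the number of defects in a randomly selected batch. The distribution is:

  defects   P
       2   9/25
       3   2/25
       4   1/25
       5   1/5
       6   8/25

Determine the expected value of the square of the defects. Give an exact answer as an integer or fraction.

E[X²] = (9/25)·4 + (2/25)·9 + (1/25)·16 + (1/5)·25 + (8/25)·36
     = 483/25

483/25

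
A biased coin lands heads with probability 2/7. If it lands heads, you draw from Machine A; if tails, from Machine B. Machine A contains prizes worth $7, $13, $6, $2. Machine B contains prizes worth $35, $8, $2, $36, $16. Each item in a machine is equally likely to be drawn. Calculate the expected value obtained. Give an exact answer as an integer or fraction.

111/7 dollars

E[X | Machine A] = (7 + 13 + 6 + 2)/4 = 7
E[X | Machine B] = (35 + 8 + 2 + 36 + 16)/5 = 97/5
E[X] = (2/7)·7 + (5/7)·97/5 = 111/7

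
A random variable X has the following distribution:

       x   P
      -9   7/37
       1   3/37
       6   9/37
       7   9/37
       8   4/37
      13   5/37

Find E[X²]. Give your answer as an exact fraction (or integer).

2436/37

E[X²] = (7/37)·81 + (3/37)·1 + (9/37)·36 + (9/37)·49 + (4/37)·64 + (5/37)·169
     = 2436/37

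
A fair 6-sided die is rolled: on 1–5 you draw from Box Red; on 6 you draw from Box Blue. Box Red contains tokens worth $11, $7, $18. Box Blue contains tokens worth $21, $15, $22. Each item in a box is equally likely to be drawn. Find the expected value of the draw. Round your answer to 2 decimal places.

E[X | Box Red] = (11 + 7 + 18)/3 = 12
E[X | Box Blue] = (21 + 15 + 22)/3 = 58/3
E[X] = (5/6)·12 + (1/6)·58/3 = 119/9 ≈ 13.22

$13.22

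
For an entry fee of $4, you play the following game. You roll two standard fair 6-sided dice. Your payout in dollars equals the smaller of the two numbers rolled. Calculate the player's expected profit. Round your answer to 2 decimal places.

Distribution of the smaller of the two numbers rolled: 1 w.p. 11/36, 2 w.p. 1/4, 3 w.p. 7/36, 4 w.p. 5/36, 5 w.p. 1/12, 6 w.p. 1/36
E[payout] = (11/36)·1 + (1/4)·2 + (7/36)·3 + (5/36)·4 + (1/12)·5 + (1/36)·6 = 91/36
Expected profit = 91/36 − 4 = -53/36 ≈ -$1.47

-$1.47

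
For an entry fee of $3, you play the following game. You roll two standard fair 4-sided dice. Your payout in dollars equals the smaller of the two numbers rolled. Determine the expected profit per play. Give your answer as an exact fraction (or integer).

Distribution of the smaller of the two numbers rolled: 1 w.p. 7/16, 2 w.p. 5/16, 3 w.p. 3/16, 4 w.p. 1/16
E[payout] = (7/16)·1 + (5/16)·2 + (3/16)·3 + (1/16)·4 = 15/8
Expected profit = 15/8 − 3 = -9/8

-9/8 dollars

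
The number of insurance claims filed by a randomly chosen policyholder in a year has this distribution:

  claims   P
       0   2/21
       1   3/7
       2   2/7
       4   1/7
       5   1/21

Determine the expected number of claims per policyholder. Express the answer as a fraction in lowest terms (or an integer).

38/21

E[X] = (2/21)·0 + (3/7)·1 + (2/7)·2 + (1/7)·4 + (1/21)·5
     = 38/21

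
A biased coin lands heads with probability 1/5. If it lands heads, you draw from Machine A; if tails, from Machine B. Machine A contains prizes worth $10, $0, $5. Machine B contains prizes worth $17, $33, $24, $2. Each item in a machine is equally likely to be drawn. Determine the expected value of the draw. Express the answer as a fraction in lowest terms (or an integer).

81/5 dollars

E[X | Machine A] = (10 + 0 + 5)/3 = 5
E[X | Machine B] = (17 + 33 + 24 + 2)/4 = 19
E[X] = (1/5)·5 + (4/5)·19 = 81/5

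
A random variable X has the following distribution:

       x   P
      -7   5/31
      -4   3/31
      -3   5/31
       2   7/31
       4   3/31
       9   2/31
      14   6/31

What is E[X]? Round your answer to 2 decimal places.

E[X] = (5/31)·(-7) + (3/31)·(-4) + (5/31)·(-3) + (7/31)·2 + (3/31)·4 + (2/31)·9 + (6/31)·14
     = 66/31 ≈ 2.13

2.13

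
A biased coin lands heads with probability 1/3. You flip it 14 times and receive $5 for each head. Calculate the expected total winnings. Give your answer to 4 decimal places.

$23.3333

E[#heads] = 14·1/3 = 14/3 (linearity over flips).
E[winnings] = 5·14/3 = 70/3.
≈ 23.3333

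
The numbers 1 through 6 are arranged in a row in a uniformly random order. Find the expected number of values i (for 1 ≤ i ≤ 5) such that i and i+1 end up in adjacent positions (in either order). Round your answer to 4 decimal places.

1.6667

For each i ∈ {1,…,5}, let Xᵢ = 1 if i and i+1 are adjacent. P(Xᵢ=1) = 2·(6−1)!/6! = 2/6.
By linearity, E[ΣXᵢ] = (5)·(2/6) = 5/3.
≈ 1.6667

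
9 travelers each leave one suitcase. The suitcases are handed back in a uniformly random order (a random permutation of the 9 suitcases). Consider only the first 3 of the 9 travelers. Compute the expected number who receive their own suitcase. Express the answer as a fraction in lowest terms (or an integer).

Let Xᵢ = 1 if person i gets their own suitcase. For each i, P(Xᵢ=1) = 1/9.
By linearity of expectation, E[X₁+…+X_3] = 3·(1/9) = 1/3.

1/3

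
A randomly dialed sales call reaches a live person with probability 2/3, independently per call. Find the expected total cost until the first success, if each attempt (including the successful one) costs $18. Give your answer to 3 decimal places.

E[#attempts] = 1/p = 3/2; E[cost] = 18·3/2 = 27.
≈ 27.000

$27.000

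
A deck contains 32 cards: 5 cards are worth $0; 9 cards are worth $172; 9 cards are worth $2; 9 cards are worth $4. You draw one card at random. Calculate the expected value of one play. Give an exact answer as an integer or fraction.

801/16 dollars

E[payout] = (5/32)·0 + (9/32)·172 + (9/32)·2 + (9/32)·4 = 801/16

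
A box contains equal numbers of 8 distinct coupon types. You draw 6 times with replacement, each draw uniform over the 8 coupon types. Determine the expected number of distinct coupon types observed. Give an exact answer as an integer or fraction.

Let Xⱼ=1 if type j appears at least once. P(Xⱼ=1) = 1 − ((8−1)/8)^6 = 144495/262144.
E[#distinct] = 8·144495/262144 = 144495/32768.

144495/32768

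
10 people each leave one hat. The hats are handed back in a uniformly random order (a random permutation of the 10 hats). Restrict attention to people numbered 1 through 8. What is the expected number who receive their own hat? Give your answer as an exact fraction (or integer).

Let Xᵢ = 1 if person i gets their own hat. For each i, P(Xᵢ=1) = 1/10.
By linearity of expectation, E[X₁+…+X_8] = 8·(1/10) = 4/5.

4/5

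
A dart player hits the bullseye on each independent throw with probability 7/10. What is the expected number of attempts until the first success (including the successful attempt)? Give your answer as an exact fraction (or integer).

10/7

For a geometric distribution, E[trials] = 1/p = 1/(7/10) = 10/7.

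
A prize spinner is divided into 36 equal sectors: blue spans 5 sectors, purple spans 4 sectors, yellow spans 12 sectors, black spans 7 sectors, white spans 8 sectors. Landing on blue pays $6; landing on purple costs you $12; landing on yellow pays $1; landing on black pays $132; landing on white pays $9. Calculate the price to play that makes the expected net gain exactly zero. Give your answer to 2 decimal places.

E[payout] = (5/36)·6 + (4/36)·(-12) + (12/36)·1 + (7/36)·132 + (8/36)·9 = 55/2
Fair fee = E[payout] = 55/2 ≈ $27.50

$27.50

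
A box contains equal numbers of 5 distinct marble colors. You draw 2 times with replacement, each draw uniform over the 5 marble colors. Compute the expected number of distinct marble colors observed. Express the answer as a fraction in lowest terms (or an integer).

Let Xⱼ=1 if type j appears at least once. P(Xⱼ=1) = 1 − ((5−1)/5)^2 = 9/25.
E[#distinct] = 5·9/25 = 9/5.

9/5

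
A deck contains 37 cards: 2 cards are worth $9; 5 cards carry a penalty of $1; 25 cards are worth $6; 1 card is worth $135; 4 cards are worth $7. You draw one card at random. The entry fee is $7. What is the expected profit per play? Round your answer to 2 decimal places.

$1.81

E[payout] = (2/37)·9 + (5/37)·(-1) + (25/37)·6 + (1/37)·135 + (4/37)·7 = 326/37
Expected profit = 326/37 − 7 = 67/37 ≈ $1.81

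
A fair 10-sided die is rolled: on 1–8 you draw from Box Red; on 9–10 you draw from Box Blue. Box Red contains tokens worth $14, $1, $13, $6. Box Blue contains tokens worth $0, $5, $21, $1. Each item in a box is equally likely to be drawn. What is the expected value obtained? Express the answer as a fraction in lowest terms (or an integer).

E[X | Box Red] = (14 + 1 + 13 + 6)/4 = 17/2
E[X | Box Blue] = (0 + 5 + 21 + 1)/4 = 27/4
E[X] = (4/5)·17/2 + (1/5)·27/4 = 163/20

163/20 dollars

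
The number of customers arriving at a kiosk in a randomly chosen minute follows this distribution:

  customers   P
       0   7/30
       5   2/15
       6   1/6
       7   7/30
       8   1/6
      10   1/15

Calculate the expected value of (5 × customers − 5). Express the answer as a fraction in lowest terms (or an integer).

E[5x-5] = (7/30)·(-5) + (2/15)·20 + (1/6)·25 + (7/30)·30 + (1/6)·35 + (1/15)·45
     = 43/2

43/2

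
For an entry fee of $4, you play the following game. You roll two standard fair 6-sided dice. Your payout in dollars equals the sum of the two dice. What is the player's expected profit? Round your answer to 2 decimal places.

$3.00

Distribution of the sum of the two dice: 2 w.p. 1/36, 3 w.p. 1/18, 4 w.p. 1/12, 5 w.p. 1/9, 6 w.p. 5/36, 7 w.p. 1/6, …
E[payout] = (1/36)·2 + (1/18)·3 + (1/12)·4 + (1/9)·5 + (5/36)·6 + (1/6)·7 + (5/36)·8 + (1/9)·9 + (1/12)·10 + (1/18)·11 + (1/36)·12 = 7
Expected profit = 7 − 4 = 3 ≈ $3.00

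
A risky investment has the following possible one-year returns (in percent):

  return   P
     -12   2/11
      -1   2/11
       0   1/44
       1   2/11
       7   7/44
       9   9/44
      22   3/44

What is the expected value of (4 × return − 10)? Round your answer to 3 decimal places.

E[4x-10] = (2/11)·(-58) + (2/11)·(-14) + (1/44)·(-10) + (2/11)·(-6) + (7/44)·18 + (9/44)·26 + (3/44)·78
     = -10/11 ≈ -0.909

-0.909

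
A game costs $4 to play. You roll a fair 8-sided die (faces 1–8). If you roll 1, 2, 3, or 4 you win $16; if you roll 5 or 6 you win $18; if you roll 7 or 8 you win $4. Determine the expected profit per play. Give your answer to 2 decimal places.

E[payout] = (1/4)·4 + (1/2)·16 + (1/4)·18 = 27/2
Expected profit = 27/2 − 4 = 19/2 ≈ $9.50

$9.50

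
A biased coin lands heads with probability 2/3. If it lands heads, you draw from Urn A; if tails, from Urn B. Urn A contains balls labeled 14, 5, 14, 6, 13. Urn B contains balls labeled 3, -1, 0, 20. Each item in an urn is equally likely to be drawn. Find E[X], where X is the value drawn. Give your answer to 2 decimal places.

E[X | Urn A] = (14 + 5 + 14 + 6 + 13)/5 = 52/5
E[X | Urn B] = (3 − 1 + 0 + 20)/4 = 11/2
E[X] = (2/3)·52/5 + (1/3)·11/2 = 263/30 ≈ 8.77

8.77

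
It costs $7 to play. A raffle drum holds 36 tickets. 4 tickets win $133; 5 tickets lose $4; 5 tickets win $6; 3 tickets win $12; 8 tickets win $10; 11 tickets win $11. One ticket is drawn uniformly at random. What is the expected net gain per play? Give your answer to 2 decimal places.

$14.64

E[payout] = (4/36)·133 + (5/36)·(-4) + (5/36)·6 + (3/36)·12 + (8/36)·10 + (11/36)·11 = 779/36
Expected profit = 779/36 − 7 = 527/36 ≈ $14.64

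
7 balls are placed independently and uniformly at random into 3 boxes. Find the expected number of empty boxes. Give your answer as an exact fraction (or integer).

Let Xⱼ=1 if box j is empty. P(Xⱼ=1) = ((3-1)/3)^7 = 128/2187.
By linearity, E[#empty] = 3·128/2187 = 128/729.

128/729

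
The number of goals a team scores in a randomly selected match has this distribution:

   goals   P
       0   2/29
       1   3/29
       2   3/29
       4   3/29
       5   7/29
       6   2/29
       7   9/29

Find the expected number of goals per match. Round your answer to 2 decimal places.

E[X] = (2/29)·0 + (3/29)·1 + (3/29)·2 + (3/29)·4 + (7/29)·5 + (2/29)·6 + (9/29)·7
     = 131/29 ≈ 4.52

4.52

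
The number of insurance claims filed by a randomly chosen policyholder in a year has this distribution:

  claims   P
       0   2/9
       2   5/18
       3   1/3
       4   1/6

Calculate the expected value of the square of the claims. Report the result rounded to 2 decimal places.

E[X²] = (2/9)·0 + (5/18)·4 + (1/3)·9 + (1/6)·16
     = 61/9 ≈ 6.78

6.78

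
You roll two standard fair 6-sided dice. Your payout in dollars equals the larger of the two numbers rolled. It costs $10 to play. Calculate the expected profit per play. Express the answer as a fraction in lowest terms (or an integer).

Distribution of the larger of the two numbers rolled: 1 w.p. 1/36, 2 w.p. 1/12, 3 w.p. 5/36, 4 w.p. 7/36, 5 w.p. 1/4, 6 w.p. 11/36
E[payout] = (1/36)·1 + (1/12)·2 + (5/36)·3 + (7/36)·4 + (1/4)·5 + (11/36)·6 = 161/36
Expected profit = 161/36 − 10 = -199/36

-199/36 dollars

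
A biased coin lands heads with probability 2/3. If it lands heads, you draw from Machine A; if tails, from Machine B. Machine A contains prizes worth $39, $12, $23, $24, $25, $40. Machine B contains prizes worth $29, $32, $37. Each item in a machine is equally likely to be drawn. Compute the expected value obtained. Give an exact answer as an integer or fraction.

E[X | Machine A] = (39 + 12 + 23 + 24 + 25 + 40)/6 = 163/6
E[X | Machine B] = (29 + 32 + 37)/3 = 98/3
E[X] = (2/3)·163/6 + (1/3)·98/3 = 29

$29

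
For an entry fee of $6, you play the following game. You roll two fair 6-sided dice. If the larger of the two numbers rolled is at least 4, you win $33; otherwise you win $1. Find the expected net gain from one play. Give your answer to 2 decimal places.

E[payout] = (1/4)·1 + (3/4)·33 = 25
Expected profit = 25 − 6 = 19 ≈ $19.00

$19.00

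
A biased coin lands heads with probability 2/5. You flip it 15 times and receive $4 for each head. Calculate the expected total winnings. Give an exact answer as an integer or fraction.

E[#heads] = 15·2/5 = 6 (linearity over flips).
E[winnings] = 4·6 = 24.

$24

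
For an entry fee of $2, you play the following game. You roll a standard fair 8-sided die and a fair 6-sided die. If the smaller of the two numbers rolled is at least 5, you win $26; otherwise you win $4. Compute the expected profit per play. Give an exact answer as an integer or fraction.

17/3 dollars

E[payout] = (5/6)·4 + (1/6)·26 = 23/3
Expected profit = 23/3 − 2 = 17/3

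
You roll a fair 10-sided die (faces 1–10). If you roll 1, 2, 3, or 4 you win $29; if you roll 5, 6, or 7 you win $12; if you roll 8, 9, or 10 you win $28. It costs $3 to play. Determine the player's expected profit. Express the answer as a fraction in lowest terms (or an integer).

103/5 dollars

E[payout] = (3/10)·12 + (3/10)·28 + (2/5)·29 = 118/5
Expected profit = 118/5 − 3 = 103/5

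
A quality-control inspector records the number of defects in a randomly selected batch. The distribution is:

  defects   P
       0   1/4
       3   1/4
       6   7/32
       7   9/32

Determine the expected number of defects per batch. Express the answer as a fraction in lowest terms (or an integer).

129/32

E[X] = (1/4)·0 + (1/4)·3 + (7/32)·6 + (9/32)·7
     = 129/32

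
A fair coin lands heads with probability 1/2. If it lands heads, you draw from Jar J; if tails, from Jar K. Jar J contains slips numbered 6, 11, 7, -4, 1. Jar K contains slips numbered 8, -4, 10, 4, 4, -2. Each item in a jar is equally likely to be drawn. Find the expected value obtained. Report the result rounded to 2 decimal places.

E[X | Jar J] = (6 + 11 + 7 − 4 + 1)/5 = 21/5
E[X | Jar K] = (8 − 4 + 10 + 4 + 4 − 2)/6 = 10/3
E[X] = (1/2)·21/5 + (1/2)·10/3 = 113/30 ≈ 3.77

3.77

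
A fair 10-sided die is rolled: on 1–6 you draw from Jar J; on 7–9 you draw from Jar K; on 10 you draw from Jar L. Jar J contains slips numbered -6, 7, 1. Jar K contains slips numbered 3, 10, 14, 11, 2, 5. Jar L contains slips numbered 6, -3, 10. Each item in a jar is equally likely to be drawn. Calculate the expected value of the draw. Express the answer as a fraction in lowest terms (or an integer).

37/12

E[X | Jar J] = (-6 + 7 + 1)/3 = 2/3
E[X | Jar K] = (3 + 10 + 14 + 11 + 2 + 5)/6 = 15/2
E[X | Jar L] = (6 − 3 + 10)/3 = 13/3
E[X] = (3/5)·2/3 + (3/10)·15/2 + (1/10)·13/3 = 37/12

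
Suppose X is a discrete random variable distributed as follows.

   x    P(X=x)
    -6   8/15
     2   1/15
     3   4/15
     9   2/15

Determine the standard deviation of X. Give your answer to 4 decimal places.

E[X] = -16/15, E[X²] = 98/3
Var(X) = E[X²] − (E[X])² = 98/3 − 256/225 = 7094/225
SD(X) = √(7094/225) ≈ 5.6151

5.6151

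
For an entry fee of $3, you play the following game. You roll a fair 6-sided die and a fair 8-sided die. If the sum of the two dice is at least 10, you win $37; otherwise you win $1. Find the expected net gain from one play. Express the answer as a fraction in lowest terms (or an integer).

37/4 dollars

E[payout] = (11/16)·1 + (5/16)·37 = 49/4
Expected profit = 49/4 − 3 = 37/4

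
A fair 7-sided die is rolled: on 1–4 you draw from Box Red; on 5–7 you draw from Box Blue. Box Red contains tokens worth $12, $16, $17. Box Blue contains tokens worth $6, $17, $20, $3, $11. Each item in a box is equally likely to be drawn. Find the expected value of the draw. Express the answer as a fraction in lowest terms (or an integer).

471/35 dollars

E[X | Box Red] = (12 + 16 + 17)/3 = 15
E[X | Box Blue] = (6 + 17 + 20 + 3 + 11)/5 = 57/5
E[X] = (4/7)·15 + (3/7)·57/5 = 471/35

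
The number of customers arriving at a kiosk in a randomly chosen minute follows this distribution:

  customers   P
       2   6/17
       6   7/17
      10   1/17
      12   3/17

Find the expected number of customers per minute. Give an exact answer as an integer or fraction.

100/17

E[X] = (6/17)·2 + (7/17)·6 + (1/17)·10 + (3/17)·12
     = 100/17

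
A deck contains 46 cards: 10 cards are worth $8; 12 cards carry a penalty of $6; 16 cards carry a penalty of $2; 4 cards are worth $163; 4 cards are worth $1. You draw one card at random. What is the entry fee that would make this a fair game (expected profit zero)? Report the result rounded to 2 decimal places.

E[payout] = (10/46)·8 + (12/46)·(-6) + (16/46)·(-2) + (4/46)·163 + (4/46)·1 = 316/23
Fair fee = E[payout] = 316/23 ≈ $13.74

$13.74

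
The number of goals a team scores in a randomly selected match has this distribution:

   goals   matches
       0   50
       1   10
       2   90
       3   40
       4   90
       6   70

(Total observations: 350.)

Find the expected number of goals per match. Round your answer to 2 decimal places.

3.11

Total = 350, so P(goals=0) = 50/350, etc.
E[X] = (1/7)·0 + (1/35)·1 + (9/35)·2 + (4/35)·3 + (9/35)·4 + (1/5)·6
     = 109/35 ≈ 3.11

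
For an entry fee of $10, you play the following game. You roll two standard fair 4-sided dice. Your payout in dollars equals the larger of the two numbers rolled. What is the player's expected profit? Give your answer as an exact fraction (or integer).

Distribution of the larger of the two numbers rolled: 1 w.p. 1/16, 2 w.p. 3/16, 3 w.p. 5/16, 4 w.p. 7/16
E[payout] = (1/16)·1 + (3/16)·2 + (5/16)·3 + (7/16)·4 = 25/8
Expected profit = 25/8 − 10 = -55/8

-55/8 dollars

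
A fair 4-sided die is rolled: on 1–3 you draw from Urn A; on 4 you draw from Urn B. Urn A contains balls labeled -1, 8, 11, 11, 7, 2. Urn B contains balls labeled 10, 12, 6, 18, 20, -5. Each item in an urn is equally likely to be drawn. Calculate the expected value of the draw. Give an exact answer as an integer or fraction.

175/24

E[X | Urn A] = (-1 + 8 + 11 + 11 + 7 + 2)/6 = 19/3
E[X | Urn B] = (10 + 12 + 6 + 18 + 20 − 5)/6 = 61/6
E[X] = (3/4)·19/3 + (1/4)·61/6 = 175/24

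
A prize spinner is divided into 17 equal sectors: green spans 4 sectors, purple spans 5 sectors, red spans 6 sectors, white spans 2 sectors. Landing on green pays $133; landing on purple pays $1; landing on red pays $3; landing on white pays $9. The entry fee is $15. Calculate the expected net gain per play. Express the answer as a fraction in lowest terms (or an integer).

318/17 dollars

E[payout] = (4/17)·133 + (5/17)·1 + (6/17)·3 + (2/17)·9 = 573/17
Expected profit = 573/17 − 15 = 318/17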